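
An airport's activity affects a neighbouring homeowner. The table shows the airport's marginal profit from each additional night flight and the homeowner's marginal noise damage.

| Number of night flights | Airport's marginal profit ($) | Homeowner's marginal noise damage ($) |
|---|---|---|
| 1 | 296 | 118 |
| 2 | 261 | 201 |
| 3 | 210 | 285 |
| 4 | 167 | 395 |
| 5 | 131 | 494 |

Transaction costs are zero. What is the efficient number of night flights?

2

Bargaining reaches the level where marginal profit last exceeds marginal noise damage.
That holds through level 2 (261 ≥ 201) but not at 3 (210 < 285).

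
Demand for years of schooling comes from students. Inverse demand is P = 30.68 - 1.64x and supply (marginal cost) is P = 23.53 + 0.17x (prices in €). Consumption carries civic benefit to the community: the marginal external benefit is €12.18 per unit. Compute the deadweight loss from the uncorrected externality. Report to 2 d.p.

Market equilibrium (private): 23.53 + 0.17x = 30.68 - 1.64x → x_m = 3.9503.
Social marginal benefit = demand + MEB = 42.86 - 1.64x.
Set SMB = MC: 42.86 - 1.64x = 23.53 + 0.17x → x* = 10.6796.
The loss is the area between SMB and MC from x* to x_m; with linear curves that's a triangle of height MEB(x_m).
DWL = ½ × 6.7293 × 12.1800 = 40.9814.

DWL = €40.98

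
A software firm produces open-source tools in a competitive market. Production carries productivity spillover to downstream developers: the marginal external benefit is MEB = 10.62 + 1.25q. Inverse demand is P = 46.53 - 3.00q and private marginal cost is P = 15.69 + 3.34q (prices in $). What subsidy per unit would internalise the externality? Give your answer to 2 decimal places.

subsidy = $20.80 per unit

Social marginal cost = private MC − MEB = 5.07 + 2.09q.
Set SMC = demand: 5.07 + 2.09q = 46.53 - 3.00q → q* = 8.1454.
The Pigouvian subsidy equals MEB at q*: 10.62 + 1.25×8.1454 = 20.8018.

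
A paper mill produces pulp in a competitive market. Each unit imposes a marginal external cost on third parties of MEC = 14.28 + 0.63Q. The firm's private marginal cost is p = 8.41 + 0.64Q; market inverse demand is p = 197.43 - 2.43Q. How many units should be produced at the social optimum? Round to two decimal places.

Social marginal cost = private MC + MEC = 22.69 + 1.27Q.
Set SMC = demand: 22.69 + 1.27Q = 197.43 - 2.43Q → Q* = 47.2270.

Q* = 47.23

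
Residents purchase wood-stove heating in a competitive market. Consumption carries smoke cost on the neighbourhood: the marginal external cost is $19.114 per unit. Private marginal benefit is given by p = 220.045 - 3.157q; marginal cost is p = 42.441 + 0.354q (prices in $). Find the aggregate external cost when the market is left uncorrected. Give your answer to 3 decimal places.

Market equilibrium (private): 42.441 + 0.354q = 220.045 - 3.157q → q_m = 50.5850.
Total external cost = MEC × q_m = 19.114 × 50.5850 = 966.8817.

$966.882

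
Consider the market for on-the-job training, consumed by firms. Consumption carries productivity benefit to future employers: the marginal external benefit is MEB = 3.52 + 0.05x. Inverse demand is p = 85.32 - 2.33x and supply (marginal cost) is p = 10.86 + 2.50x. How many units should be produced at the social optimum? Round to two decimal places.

Social marginal benefit = demand + MEB = 88.84 - 2.28x.
Set SMB = MC: 88.84 - 2.28x = 10.86 + 2.50x → x* = 16.3138.

x* = 16.31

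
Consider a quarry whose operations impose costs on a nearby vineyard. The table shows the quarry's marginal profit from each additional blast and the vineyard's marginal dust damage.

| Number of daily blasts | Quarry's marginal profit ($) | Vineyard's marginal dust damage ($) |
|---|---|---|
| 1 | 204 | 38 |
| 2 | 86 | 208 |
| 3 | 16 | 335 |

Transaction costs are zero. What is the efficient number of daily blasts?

Bargaining reaches the level where marginal profit last exceeds marginal dust damage.
That holds through level 1 (204 ≥ 38) but not at 2 (86 < 208).

1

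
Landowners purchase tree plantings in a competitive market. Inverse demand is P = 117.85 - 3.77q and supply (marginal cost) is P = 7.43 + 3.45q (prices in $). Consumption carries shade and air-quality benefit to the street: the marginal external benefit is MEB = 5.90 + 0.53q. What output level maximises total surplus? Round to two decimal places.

q* = 17.39

Social marginal benefit = demand + MEB = 123.75 - 3.24q.
Set SMB = MC: 123.75 - 3.24q = 7.43 + 3.45q → q* = 17.3871.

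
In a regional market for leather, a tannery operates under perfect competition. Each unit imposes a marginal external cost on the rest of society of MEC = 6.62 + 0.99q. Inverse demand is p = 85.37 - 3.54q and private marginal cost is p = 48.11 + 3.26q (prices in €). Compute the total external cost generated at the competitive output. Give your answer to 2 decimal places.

€51.14

Market equilibrium (private): 48.11 + 3.26q = 85.37 - 3.54q → q_m = 5.4794.
Total external cost = ∫₀^{q_m} (6.62 + 0.99q) dq = 6.62×5.4794 + ½×0.99×5.4794² = 51.1354.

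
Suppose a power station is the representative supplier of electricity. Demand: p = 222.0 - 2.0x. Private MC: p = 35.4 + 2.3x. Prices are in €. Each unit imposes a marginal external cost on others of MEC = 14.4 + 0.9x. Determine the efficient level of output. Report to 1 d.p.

Social marginal cost = private MC + MEC = 49.8 + 3.2x.
Set SMC = demand: 49.8 + 3.2x = 222.0 - 2.0x → x* = 33.1154.

x* = 33.1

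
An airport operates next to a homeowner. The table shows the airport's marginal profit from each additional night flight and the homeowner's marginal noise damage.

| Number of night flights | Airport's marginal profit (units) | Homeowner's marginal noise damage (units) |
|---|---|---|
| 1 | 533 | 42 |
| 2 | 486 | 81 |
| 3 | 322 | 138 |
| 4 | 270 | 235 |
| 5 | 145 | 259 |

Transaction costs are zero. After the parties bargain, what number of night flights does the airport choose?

Bargaining reaches the level where marginal profit last exceeds marginal noise damage.
That holds through level 4 (270 ≥ 235) but not at 5 (145 < 259).

4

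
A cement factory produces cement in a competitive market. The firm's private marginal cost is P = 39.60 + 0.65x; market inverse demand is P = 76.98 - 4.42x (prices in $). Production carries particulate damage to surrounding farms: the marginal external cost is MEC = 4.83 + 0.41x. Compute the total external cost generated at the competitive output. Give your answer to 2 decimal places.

Market equilibrium (private): 39.60 + 0.65x = 76.98 - 4.42x → x_m = 7.3728.
Total external cost = ∫₀^{x_m} (4.83 + 0.41x) dx = 4.83×7.3728 + ½×0.41×7.3728² = 46.7541.

$46.75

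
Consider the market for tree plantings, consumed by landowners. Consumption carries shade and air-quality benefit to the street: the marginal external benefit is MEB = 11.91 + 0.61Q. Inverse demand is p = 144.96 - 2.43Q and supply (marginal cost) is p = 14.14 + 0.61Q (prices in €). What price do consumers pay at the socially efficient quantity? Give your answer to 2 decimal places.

Social marginal benefit = demand + MEB = 156.87 - 1.82Q.
Set SMB = MC: 156.87 - 1.82Q = 14.14 + 0.61Q → Q* = 58.7366.
Consumer price on the demand curve at Q*: 144.96 − 2.43×58.7366 = 2.2301.

P = €2.23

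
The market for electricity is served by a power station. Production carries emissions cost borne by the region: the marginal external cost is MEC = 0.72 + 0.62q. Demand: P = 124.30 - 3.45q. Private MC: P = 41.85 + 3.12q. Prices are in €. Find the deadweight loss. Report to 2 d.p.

DWL = €5.03

Market equilibrium (private): 41.85 + 3.12q = 124.30 - 3.45q → q_m = 12.5495.
Social marginal cost = private MC + MEC = 42.57 + 3.74q.
Set SMC = demand: 42.57 + 3.74q = 124.30 - 3.45q → q* = 11.3672.
The welfare-loss triangle has base |q_m − q*| and height MEC(q_m) (the vertical gap between SMC and demand is zero at q* and MEC at q_m).
DWL = ½ × 1.1823 × 8.5007 = 5.0252.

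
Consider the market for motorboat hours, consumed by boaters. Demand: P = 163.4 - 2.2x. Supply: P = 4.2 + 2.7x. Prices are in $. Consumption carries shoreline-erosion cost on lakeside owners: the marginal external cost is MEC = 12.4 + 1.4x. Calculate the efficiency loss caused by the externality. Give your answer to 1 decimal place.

Market equilibrium (private): 4.2 + 2.7x = 163.4 - 2.2x → x_m = 32.4898.
Social marginal benefit = demand − MEC = 151.0 - 3.6x.
Set SMB = MC: 151.0 - 3.6x = 4.2 + 2.7x → x* = 23.3016.
The loss is the area between SMB and MC from x* to x_m; with linear curves that's a triangle of height MEC(x_m).
DWL = ½ × 9.1882 × 57.8857 = 265.9327.

DWL = $265.9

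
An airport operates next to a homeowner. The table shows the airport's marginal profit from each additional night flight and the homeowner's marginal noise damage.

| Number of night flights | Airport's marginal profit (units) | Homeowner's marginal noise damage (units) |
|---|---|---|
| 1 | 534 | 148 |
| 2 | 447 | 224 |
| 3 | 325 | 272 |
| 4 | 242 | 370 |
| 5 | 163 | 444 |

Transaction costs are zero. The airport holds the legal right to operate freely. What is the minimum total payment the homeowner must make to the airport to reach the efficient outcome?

405

Left alone the airport would choose level 5 (marginal profit stays positive).
Efficient level: k* = 3 (marginal profit ≥ marginal noise damage through 3).
The homeowner must at least cover the airport's forgone profit from cutting 5→3: 242 + 163 = 405.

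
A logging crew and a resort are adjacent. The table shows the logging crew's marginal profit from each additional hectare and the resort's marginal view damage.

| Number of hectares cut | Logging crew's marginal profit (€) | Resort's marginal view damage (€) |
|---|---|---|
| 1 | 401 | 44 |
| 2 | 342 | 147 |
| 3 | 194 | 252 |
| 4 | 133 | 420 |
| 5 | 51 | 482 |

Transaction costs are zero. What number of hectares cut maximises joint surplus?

Bargaining reaches the level where marginal profit last exceeds marginal view damage.
That holds through level 2 (342 ≥ 147) but not at 3 (194 < 252).

2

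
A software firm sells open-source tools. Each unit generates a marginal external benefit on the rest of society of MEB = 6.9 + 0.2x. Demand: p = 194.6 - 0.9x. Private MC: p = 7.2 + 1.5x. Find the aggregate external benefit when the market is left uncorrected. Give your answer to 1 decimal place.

1148.5

Market equilibrium (private): 7.2 + 1.5x = 194.6 - 0.9x → x_m = 78.0833.
Total external benefit = ∫₀^{x_m} (6.9 + 0.2x) dx = 6.9×78.0833 + ½×0.2×78.0833² = 1148.4749.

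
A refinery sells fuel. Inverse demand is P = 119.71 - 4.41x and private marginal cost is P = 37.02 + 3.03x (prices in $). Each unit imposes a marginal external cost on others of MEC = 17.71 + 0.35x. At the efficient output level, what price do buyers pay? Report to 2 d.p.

Social marginal cost = private MC + MEC = 54.73 + 3.38x.
Set SMC = demand: 54.73 + 3.38x = 119.71 - 4.41x → x* = 8.3415.
Consumer price on the demand curve at x*: 119.71 − 4.41×8.3415 = 82.9240.

P = $82.92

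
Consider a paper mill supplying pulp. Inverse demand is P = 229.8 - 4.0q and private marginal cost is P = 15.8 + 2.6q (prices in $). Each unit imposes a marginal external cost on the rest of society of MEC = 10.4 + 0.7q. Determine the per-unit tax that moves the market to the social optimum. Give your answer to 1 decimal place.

tax = $29.9 per unit

Social marginal cost = private MC + MEC = 26.2 + 3.3q.
Set SMC = demand: 26.2 + 3.3q = 229.8 - 4.0q → q* = 27.8904.
The Pigouvian tax equals MEC at q*: 10.4 + 0.7×27.8904 = 29.9233.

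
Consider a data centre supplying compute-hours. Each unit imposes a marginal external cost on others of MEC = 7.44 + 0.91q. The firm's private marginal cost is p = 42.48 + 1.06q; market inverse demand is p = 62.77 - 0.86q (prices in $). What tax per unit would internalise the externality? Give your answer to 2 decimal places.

tax = $11.57 per unit

Social marginal cost = private MC + MEC = 49.92 + 1.97q.
Set SMC = demand: 49.92 + 1.97q = 62.77 - 0.86q → q* = 4.5406.
The Pigouvian tax equals MEC at q*: 7.44 + 0.91×4.5406 = 11.5719.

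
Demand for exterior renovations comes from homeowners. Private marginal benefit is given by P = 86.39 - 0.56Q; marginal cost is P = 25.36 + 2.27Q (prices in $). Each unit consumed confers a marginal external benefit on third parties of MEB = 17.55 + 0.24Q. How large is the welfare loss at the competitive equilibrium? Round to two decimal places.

Market equilibrium (private): 25.36 + 2.27Q = 86.39 - 0.56Q → Q_m = 21.5654.
Social marginal benefit = demand + MEB = 103.94 - 0.32Q.
Set SMB = MC: 103.94 - 0.32Q = 25.36 + 2.27Q → Q* = 30.3398.
Height of the DWL triangle at Q_m is SMB(Q_m) − MC(Q_m) = MEB(Q_m) = 22.7257.
DWL = ½ × 8.7744 × 22.7257 = 99.7022.

DWL = $99.70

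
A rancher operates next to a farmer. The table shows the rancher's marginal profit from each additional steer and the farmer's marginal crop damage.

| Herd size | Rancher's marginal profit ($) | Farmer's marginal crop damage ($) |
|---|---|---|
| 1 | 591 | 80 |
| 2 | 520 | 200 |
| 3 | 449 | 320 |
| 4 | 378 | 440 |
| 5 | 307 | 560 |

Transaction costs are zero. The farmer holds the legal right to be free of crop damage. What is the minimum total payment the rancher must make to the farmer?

$600

Efficient level: marginal profit ≥ marginal crop damage through level 3, so k* = 3.
With the farmer holding the right, the rancher must at least compensate total damage at k*: 80 + 200 + 320 = 600.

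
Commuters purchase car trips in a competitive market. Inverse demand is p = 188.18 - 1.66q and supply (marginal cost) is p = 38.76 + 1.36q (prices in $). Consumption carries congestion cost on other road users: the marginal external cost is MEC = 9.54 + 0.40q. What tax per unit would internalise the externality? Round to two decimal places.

Social marginal benefit = demand − MEC = 178.64 - 2.06q.
Set SMB = MC: 178.64 - 2.06q = 38.76 + 1.36q → q* = 40.9006.
The Pigouvian tax equals MEC at q*: 9.54 + 0.40×40.9006 = 25.9002.

tax = $25.90 per unit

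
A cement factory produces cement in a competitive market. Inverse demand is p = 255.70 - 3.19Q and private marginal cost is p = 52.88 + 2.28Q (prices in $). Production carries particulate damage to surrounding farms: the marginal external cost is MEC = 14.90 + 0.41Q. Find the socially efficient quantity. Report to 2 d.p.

Q* = 31.96

Social marginal cost = private MC + MEC = 67.78 + 2.69Q.
Set SMC = demand: 67.78 + 2.69Q = 255.70 - 3.19Q → Q* = 31.9592.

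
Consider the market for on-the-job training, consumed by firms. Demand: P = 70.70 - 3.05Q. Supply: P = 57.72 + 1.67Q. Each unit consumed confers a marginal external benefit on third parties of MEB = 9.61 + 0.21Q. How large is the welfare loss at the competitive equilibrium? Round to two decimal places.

Market equilibrium (private): 57.72 + 1.67Q = 70.70 - 3.05Q → Q_m = 2.7500.
Social marginal benefit = demand + MEB = 80.31 - 2.84Q.
Set SMB = MC: 80.31 - 2.84Q = 57.72 + 1.67Q → Q* = 5.0089.
Height of the DWL triangle at Q_m is SMB(Q_m) − MC(Q_m) = MEB(Q_m) = 10.1875.
DWL = ½ × 2.2589 × 10.1875 = 11.5063.

DWL = 11.51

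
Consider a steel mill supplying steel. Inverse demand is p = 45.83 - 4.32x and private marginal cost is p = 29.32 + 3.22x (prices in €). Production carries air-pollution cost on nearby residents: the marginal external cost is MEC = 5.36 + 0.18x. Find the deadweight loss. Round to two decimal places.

DWL = €2.14

Market equilibrium (private): 29.32 + 3.22x = 45.83 - 4.32x → x_m = 2.1897.
Social marginal cost = private MC + MEC = 34.68 + 3.40x.
Set SMC = demand: 34.68 + 3.40x = 45.83 - 4.32x → x* = 1.4443.
The loss is the area between SMC and demand from x* to x_m; with linear curves that's a triangle of height MEC(x_m).
DWL = ½ × 0.7454 × 5.7541 = 2.1446.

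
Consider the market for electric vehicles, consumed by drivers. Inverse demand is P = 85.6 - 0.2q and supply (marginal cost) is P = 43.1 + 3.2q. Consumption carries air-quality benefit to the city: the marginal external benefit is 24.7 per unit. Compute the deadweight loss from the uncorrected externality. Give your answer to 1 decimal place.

Market equilibrium (private): 43.1 + 3.2q = 85.6 - 0.2q → q_m = 12.5000.
Social marginal benefit = demand + MEB = 110.3 - 0.2q.
Set SMB = MC: 110.3 - 0.2q = 43.1 + 3.2q → q* = 19.7647.
The loss is the area between SMB and MC from q* to q_m; with linear curves that's a triangle of height MEB(q_m).
DWL = ½ × 7.2647 × 24.7000 = 89.7190.

DWL = 89.7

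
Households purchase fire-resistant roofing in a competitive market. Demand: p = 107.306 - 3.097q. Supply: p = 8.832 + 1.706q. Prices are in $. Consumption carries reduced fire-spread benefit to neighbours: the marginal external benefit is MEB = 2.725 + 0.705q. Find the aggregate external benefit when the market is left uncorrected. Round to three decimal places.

Market equilibrium (private): 8.832 + 1.706q = 107.306 - 3.097q → q_m = 20.5026.
Total external benefit = ∫₀^{q_m} (2.725 + 0.705q) dq = 2.725×20.5026 + ½×0.705×20.5026² = 204.0453.

$204.045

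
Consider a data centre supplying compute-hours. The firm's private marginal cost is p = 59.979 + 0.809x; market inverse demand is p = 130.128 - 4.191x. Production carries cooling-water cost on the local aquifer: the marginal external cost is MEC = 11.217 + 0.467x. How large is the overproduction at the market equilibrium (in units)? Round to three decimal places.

Market equilibrium (private): 59.979 + 0.809x = 130.128 - 4.191x → x_m = 14.0298.
Social marginal cost = private MC + MEC = 71.196 + 1.276x.
Set SMC = demand: 71.196 + 1.276x = 130.128 - 4.191x → x* = 10.7796.
Gap = |14.0298 − 10.7796| = 3.2502.

3.250 units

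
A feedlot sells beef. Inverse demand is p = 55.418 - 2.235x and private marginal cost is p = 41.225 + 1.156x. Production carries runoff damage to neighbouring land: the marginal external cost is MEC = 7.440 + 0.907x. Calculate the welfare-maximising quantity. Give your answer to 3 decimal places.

Social marginal cost = private MC + MEC = 48.665 + 2.063x.
Set SMC = demand: 48.665 + 2.063x = 55.418 - 2.235x → x* = 1.5712.

x* = 1.571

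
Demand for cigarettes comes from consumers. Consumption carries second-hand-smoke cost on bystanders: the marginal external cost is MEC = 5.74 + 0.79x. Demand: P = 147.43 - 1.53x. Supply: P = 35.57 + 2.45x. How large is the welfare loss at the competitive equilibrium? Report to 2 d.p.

Market equilibrium (private): 35.57 + 2.45x = 147.43 - 1.53x → x_m = 28.1055.
Social marginal benefit = demand − MEC = 141.69 - 2.32x.
Set SMB = MC: 141.69 - 2.32x = 35.57 + 2.45x → x* = 22.2474.
Between x* and x_m the wedge MC − SMB runs linearly from 0 to MEC(x_m), so the loss is a triangle.
DWL = ½ × 5.8581 × 27.9434 = 81.8476.

DWL = 81.85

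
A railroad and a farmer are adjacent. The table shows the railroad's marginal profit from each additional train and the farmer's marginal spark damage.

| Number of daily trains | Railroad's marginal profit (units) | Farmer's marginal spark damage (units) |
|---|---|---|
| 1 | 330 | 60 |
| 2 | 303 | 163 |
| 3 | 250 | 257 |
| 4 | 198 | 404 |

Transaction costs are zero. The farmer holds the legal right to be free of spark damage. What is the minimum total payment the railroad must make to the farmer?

223

Efficient level: marginal profit ≥ marginal spark damage through level 2, so k* = 2.
With the farmer holding the right, the railroad must at least compensate total damage at k*: 60 + 163 = 223.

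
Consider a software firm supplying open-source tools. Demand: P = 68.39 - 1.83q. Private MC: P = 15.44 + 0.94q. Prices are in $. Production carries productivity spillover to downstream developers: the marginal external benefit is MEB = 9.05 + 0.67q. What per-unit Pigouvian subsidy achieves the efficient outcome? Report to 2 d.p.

Social marginal cost = private MC − MEB = 6.39 + 0.27q.
Set SMC = demand: 6.39 + 0.27q = 68.39 - 1.83q → q* = 29.5238.
The Pigouvian subsidy equals MEB at q*: 9.05 + 0.67×29.5238 = 28.8309.

subsidy = $28.83 per unit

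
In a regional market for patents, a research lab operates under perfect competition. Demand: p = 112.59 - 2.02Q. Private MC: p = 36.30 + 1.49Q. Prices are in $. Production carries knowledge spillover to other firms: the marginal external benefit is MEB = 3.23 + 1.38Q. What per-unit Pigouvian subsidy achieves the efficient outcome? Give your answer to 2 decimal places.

Social marginal cost = private MC − MEB = 33.07 + 0.11Q.
Set SMC = demand: 33.07 + 0.11Q = 112.59 - 2.02Q → Q* = 37.3333.
The Pigouvian subsidy equals MEB at Q*: 3.23 + 1.38×37.3333 = 54.7500.

subsidy = $54.75 per unit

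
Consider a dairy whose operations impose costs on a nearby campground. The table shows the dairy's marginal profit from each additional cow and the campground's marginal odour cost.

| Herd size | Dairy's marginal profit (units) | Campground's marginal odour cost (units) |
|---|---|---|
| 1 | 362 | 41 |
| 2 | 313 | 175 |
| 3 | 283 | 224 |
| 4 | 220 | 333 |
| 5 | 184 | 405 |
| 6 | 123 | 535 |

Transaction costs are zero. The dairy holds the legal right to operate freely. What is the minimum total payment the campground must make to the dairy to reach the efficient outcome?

527

Left alone the dairy would choose level 6 (marginal profit stays positive).
Efficient level: k* = 3 (marginal profit ≥ marginal odour cost through 3).
The campground must at least cover the dairy's forgone profit from cutting 6→3: 220 + 184 + 123 = 527.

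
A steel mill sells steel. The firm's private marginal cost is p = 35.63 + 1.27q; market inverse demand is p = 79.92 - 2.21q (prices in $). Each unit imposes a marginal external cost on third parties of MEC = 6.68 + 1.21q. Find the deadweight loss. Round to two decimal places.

Market equilibrium (private): 35.63 + 1.27q = 79.92 - 2.21q → q_m = 12.7270.
Social marginal cost = private MC + MEC = 42.31 + 2.48q.
Set SMC = demand: 42.31 + 2.48q = 79.92 - 2.21q → q* = 8.0192.
The loss is the area between SMC and demand from q* to q_m; with linear curves that's a triangle of height MEC(q_m).
DWL = ½ × 4.7078 × 22.0797 = 51.9734.

DWL = $51.97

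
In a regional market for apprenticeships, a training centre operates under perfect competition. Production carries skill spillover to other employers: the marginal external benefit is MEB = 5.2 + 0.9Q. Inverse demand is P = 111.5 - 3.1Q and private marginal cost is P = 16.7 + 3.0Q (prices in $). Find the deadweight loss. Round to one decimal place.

DWL = $35.4

Market equilibrium (private): 16.7 + 3.0Q = 111.5 - 3.1Q → Q_m = 15.5410.
Social marginal cost = private MC − MEB = 11.5 + 2.1Q.
Set SMC = demand: 11.5 + 2.1Q = 111.5 - 3.1Q → Q* = 19.2308.
The welfare-loss triangle has base |Q_m − Q*| and height MEB(Q_m) (the vertical gap between SMC and demand is zero at Q* and MEB at Q_m).
DWL = ½ × 3.6898 × 19.1869 = 35.3979.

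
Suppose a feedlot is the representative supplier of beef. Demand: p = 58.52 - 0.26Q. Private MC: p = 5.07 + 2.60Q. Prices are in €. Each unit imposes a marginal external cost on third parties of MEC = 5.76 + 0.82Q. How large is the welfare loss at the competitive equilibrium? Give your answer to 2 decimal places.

DWL = €60.40

Market equilibrium (private): 5.07 + 2.60Q = 58.52 - 0.26Q → Q_m = 18.6888.
Social marginal cost = private MC + MEC = 10.83 + 3.42Q.
Set SMC = demand: 10.83 + 3.42Q = 58.52 - 0.26Q → Q* = 12.9592.
Between Q* and Q_m the wedge SMC − demand runs linearly from 0 to MEC(Q_m), so the loss is a triangle.
DWL = ½ × 5.7296 × 21.0848 = 60.4037.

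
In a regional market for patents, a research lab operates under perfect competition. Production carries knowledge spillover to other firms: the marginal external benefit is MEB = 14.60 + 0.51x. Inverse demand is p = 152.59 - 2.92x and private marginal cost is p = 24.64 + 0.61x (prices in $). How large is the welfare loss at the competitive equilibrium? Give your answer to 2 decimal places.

Market equilibrium (private): 24.64 + 0.61x = 152.59 - 2.92x → x_m = 36.2465.
Social marginal cost = private MC − MEB = 10.04 + 0.10x.
Set SMC = demand: 10.04 + 0.10x = 152.59 - 2.92x → x* = 47.2020.
Height of the DWL triangle at x_m is demand(x_m) − SMC(x_m) = MEB(x_m) = 33.0857.
DWL = ½ × 10.9555 × 33.0857 = 181.2352.

DWL = $181.24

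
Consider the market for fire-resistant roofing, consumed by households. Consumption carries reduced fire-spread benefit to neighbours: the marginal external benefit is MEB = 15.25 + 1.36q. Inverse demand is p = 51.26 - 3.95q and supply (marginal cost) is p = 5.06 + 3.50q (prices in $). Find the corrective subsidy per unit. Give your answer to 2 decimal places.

Social marginal benefit = demand + MEB = 66.51 - 2.59q.
Set SMB = MC: 66.51 - 2.59q = 5.06 + 3.50q → q* = 10.0903.
The Pigouvian subsidy equals MEB at q*: 15.25 + 1.36×10.0903 = 28.9728.

subsidy = $28.97 per unit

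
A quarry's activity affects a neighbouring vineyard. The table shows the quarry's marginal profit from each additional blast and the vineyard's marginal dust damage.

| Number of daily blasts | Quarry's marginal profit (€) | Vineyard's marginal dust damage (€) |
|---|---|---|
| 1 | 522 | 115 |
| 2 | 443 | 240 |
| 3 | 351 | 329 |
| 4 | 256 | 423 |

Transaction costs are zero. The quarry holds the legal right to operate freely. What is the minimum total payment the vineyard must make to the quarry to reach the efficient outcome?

Left alone the quarry would choose level 4 (marginal profit stays positive).
Efficient level: k* = 3 (marginal profit ≥ marginal dust damage through 3).
The vineyard must at least cover the quarry's forgone profit from cutting 4→3: 256 = 256.

€256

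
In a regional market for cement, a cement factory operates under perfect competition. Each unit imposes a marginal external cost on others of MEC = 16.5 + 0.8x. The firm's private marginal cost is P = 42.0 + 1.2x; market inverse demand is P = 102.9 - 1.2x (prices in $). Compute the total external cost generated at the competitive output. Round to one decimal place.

$676.2

Market equilibrium (private): 42.0 + 1.2x = 102.9 - 1.2x → x_m = 25.3750.
Total external cost = ∫₀^{x_m} (16.5 + 0.8x) dx = 16.5×25.3750 + ½×0.8×25.3750² = 676.2438.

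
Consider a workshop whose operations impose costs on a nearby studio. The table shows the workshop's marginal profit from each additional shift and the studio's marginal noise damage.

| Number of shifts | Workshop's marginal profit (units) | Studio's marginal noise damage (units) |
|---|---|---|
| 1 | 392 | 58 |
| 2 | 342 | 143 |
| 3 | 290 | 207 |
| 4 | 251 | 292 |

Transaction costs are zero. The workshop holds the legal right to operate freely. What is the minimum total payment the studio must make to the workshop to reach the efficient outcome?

Left alone the workshop would choose level 4 (marginal profit stays positive).
Efficient level: k* = 3 (marginal profit ≥ marginal noise damage through 3).
The studio must at least cover the workshop's forgone profit from cutting 4→3: 251 = 251.

251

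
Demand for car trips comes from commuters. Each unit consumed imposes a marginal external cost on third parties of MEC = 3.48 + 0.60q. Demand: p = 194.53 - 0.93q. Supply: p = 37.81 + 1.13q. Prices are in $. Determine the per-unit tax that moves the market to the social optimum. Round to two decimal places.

tax = $38.05 per unit

Social marginal benefit = demand − MEC = 191.05 - 1.53q.
Set SMB = MC: 191.05 - 1.53q = 37.81 + 1.13q → q* = 57.6090.
The Pigouvian tax equals MEC at q*: 3.48 + 0.60×57.6090 = 38.0454.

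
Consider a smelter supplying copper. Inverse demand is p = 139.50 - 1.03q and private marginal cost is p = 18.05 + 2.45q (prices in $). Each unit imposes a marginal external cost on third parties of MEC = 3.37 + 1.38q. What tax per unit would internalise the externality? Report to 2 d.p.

Social marginal cost = private MC + MEC = 21.42 + 3.83q.
Set SMC = demand: 21.42 + 3.83q = 139.50 - 1.03q → q* = 24.2963.
The Pigouvian tax equals MEC at q*: 3.37 + 1.38×24.2963 = 36.8989.

tax = $36.90 per unit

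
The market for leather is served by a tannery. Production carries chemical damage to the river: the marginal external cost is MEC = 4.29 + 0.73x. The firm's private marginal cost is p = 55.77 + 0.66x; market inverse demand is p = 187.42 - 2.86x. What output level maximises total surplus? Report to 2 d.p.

Social marginal cost = private MC + MEC = 60.06 + 1.39x.
Set SMC = demand: 60.06 + 1.39x = 187.42 - 2.86x → x* = 29.9671.

x* = 29.97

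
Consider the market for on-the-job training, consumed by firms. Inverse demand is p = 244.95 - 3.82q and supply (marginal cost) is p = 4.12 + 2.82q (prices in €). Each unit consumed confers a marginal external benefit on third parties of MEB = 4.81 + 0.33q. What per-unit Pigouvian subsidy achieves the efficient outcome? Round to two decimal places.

Social marginal benefit = demand + MEB = 249.76 - 3.49q.
Set SMB = MC: 249.76 - 3.49q = 4.12 + 2.82q → q* = 38.9287.
The Pigouvian subsidy equals MEB at q*: 4.81 + 0.33×38.9287 = 17.6565.

subsidy = €17.66 per unit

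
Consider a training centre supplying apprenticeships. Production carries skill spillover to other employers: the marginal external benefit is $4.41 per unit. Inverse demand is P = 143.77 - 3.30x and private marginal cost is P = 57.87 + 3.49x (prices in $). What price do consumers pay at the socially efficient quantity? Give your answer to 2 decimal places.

P = $99.88

Social marginal cost = private MC − MEB = 53.46 + 3.49x.
Set SMC = demand: 53.46 + 3.49x = 143.77 - 3.30x → x* = 13.3004.
Consumer price on the demand curve at x*: 143.77 − 3.30×13.3004 = 99.8787.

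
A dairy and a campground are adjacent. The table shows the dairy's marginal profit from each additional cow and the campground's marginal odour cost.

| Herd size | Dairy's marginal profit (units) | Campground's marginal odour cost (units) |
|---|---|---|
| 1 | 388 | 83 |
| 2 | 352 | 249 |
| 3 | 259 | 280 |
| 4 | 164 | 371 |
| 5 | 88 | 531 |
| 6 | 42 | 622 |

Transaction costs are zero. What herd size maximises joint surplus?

2

Bargaining reaches the level where marginal profit last exceeds marginal odour cost.
That holds through level 2 (352 ≥ 249) but not at 3 (259 < 280).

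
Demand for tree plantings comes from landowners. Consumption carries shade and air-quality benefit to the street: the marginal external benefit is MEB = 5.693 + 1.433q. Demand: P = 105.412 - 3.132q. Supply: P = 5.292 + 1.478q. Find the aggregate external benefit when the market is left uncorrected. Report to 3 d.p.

461.593

Market equilibrium (private): 5.292 + 1.478q = 105.412 - 3.132q → q_m = 21.7180.
Total external benefit = ∫₀^{q_m} (5.693 + 1.433q) dq = 5.693×21.7180 + ½×1.433×21.7180² = 461.5932.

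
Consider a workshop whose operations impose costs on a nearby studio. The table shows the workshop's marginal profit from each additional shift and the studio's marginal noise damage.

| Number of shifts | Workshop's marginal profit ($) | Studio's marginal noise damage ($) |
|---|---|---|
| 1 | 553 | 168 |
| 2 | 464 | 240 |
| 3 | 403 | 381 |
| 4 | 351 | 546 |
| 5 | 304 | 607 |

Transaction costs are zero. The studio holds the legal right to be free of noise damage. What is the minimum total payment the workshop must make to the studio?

Efficient level: marginal profit ≥ marginal noise damage through level 3, so k* = 3.
With the studio holding the right, the workshop must at least compensate total damage at k*: 168 + 240 + 381 = 789.

$789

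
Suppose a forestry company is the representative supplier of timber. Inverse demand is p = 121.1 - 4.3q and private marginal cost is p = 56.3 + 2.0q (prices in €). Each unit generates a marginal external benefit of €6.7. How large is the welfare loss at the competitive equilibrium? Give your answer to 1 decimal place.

Market equilibrium (private): 56.3 + 2.0q = 121.1 - 4.3q → q_m = 10.2857.
Social marginal cost = private MC − MEB = 49.6 + 2.0q.
Set SMC = demand: 49.6 + 2.0q = 121.1 - 4.3q → q* = 11.3492.
Between q* and q_m the wedge demand − SMC runs linearly from 0 to MEB(q_m), so the loss is a triangle.
DWL = ½ × 1.0635 × 6.7000 = 3.5627.

DWL = €3.6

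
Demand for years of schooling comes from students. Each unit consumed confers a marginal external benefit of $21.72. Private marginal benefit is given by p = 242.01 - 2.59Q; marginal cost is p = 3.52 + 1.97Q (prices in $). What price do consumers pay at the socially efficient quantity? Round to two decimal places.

Social marginal benefit = demand + MEB = 263.73 - 2.59Q.
Set SMB = MC: 263.73 - 2.59Q = 3.52 + 1.97Q → Q* = 57.0636.
Consumer price on the demand curve at Q*: 242.01 − 2.59×57.0636 = 94.2153.

P = $94.22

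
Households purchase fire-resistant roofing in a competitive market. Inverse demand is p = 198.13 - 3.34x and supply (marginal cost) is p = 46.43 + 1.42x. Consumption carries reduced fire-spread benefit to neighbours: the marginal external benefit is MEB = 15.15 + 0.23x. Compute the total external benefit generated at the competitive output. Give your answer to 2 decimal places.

599.63

Market equilibrium (private): 46.43 + 1.42x = 198.13 - 3.34x → x_m = 31.8697.
Total external benefit = ∫₀^{x_m} (15.15 + 0.23x) dx = 15.15×31.8697 + ½×0.23×31.8697² = 599.6289.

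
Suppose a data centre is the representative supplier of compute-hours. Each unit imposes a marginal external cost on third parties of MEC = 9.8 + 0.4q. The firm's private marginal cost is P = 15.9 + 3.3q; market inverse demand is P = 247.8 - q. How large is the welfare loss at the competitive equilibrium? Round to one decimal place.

Market equilibrium (private): 15.9 + 3.3q = 247.8 - q → q_m = 53.9302.
Social marginal cost = private MC + MEC = 25.7 + 3.7q.
Set SMC = demand: 25.7 + 3.7q = 247.8 - q → q* = 47.2553.
The loss is the area between SMC and demand from q* to q_m; with linear curves that's a triangle of height MEC(q_m).
DWL = ½ × 6.6749 × 31.3721 = 104.7028.

DWL = 104.7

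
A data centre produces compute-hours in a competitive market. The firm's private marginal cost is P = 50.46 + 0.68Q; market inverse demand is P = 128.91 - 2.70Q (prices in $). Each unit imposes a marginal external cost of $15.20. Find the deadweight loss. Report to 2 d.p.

Market equilibrium (private): 50.46 + 0.68Q = 128.91 - 2.70Q → Q_m = 23.2101.
Social marginal cost = private MC + MEC = 65.66 + 0.68Q.
Set SMC = demand: 65.66 + 0.68Q = 128.91 - 2.70Q → Q* = 18.7130.
The welfare-loss triangle has base |Q_m − Q*| and height MEC(Q_m) (the vertical gap between SMC and demand is zero at Q* and MEC at Q_m).
DWL = ½ × 4.4971 × 15.2000 = 34.1780.

DWL = $34.18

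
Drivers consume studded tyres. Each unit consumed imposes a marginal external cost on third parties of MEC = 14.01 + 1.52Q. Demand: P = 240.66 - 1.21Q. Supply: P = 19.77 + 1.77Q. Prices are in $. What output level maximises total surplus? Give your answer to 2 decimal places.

Q* = 45.97

Social marginal benefit = demand − MEC = 226.65 - 2.73Q.
Set SMB = MC: 226.65 - 2.73Q = 19.77 + 1.77Q → Q* = 45.9733.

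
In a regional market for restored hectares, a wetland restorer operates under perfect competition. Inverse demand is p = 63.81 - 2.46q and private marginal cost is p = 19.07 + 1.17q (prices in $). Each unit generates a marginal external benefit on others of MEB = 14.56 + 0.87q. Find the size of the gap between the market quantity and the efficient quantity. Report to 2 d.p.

Market equilibrium (private): 19.07 + 1.17q = 63.81 - 2.46q → q_m = 12.3251.
Social marginal cost = private MC − MEB = 4.51 + 0.30q.
Set SMC = demand: 4.51 + 0.30q = 63.81 - 2.46q → q* = 21.4855.
Gap = |12.3251 − 21.4855| = 9.1604.

9.16 units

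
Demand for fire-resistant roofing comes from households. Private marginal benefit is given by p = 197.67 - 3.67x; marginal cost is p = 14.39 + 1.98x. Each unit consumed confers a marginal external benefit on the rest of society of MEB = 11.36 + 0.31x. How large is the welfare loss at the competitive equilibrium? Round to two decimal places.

Market equilibrium (private): 14.39 + 1.98x = 197.67 - 3.67x → x_m = 32.4389.
Social marginal benefit = demand + MEB = 209.03 - 3.36x.
Set SMB = MC: 209.03 - 3.36x = 14.39 + 1.98x → x* = 36.4494.
The welfare-loss triangle has base |x_m − x*| and height MEB(x_m) (the vertical gap between SMB and MC is zero at x* and MEB at x_m).
DWL = ½ × 4.0105 × 21.4161 = 42.9446.

DWL = 42.94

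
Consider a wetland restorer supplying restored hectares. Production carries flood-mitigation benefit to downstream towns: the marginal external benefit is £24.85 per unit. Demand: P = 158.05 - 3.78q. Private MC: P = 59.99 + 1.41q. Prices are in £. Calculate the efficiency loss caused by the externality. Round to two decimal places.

DWL = £59.49

Market equilibrium (private): 59.99 + 1.41q = 158.05 - 3.78q → q_m = 18.8940.
Social marginal cost = private MC − MEB = 35.14 + 1.41q.
Set SMC = demand: 35.14 + 1.41q = 158.05 - 3.78q → q* = 23.6821.
Between q* and q_m the wedge demand − SMC runs linearly from 0 to MEB(q_m), so the loss is a triangle.
DWL = ½ × 4.7881 × 24.8500 = 59.4921.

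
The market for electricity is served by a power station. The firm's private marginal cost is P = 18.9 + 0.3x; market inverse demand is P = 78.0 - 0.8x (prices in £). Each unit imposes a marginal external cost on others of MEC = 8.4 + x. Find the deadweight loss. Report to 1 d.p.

Market equilibrium (private): 18.9 + 0.3x = 78.0 - 0.8x → x_m = 53.7273.
Social marginal cost = private MC + MEC = 27.3 + 1.3x.
Set SMC = demand: 27.3 + 1.3x = 78.0 - 0.8x → x* = 24.1429.
The loss is the area between SMC and demand from x* to x_m; with linear curves that's a triangle of height MEC(x_m).
DWL = ½ × 29.5844 × 62.1273 = 918.9994.

DWL = £919.0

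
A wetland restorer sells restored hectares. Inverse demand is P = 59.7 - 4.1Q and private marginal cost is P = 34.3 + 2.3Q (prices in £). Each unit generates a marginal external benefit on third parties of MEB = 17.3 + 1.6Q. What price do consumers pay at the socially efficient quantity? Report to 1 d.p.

P = £23.2

Social marginal cost = private MC − MEB = 17.0 + 0.7Q.
Set SMC = demand: 17.0 + 0.7Q = 59.7 - 4.1Q → Q* = 8.8958.
Consumer price on the demand curve at Q*: 59.7 − 4.1×8.8958 = 23.2272.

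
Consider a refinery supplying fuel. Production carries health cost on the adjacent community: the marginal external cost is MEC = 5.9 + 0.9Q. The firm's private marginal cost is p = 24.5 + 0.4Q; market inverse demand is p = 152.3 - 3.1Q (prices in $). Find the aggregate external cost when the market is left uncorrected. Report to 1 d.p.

$815.4

Market equilibrium (private): 24.5 + 0.4Q = 152.3 - 3.1Q → Q_m = 36.5143.
Total external cost = ∫₀^{Q_m} (5.9 + 0.9Q) dQ = 5.9×36.5143 + ½×0.9×36.5143² = 815.4167.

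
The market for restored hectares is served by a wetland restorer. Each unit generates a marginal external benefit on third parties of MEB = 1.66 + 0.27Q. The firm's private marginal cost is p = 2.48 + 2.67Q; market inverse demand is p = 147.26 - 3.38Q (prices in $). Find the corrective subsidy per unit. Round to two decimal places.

Social marginal cost = private MC − MEB = 0.82 + 2.40Q.
Set SMC = demand: 0.82 + 2.40Q = 147.26 - 3.38Q → Q* = 25.3356.
The Pigouvian subsidy equals MEB at Q*: 1.66 + 0.27×25.3356 = 8.5006.

subsidy = $8.50 per unit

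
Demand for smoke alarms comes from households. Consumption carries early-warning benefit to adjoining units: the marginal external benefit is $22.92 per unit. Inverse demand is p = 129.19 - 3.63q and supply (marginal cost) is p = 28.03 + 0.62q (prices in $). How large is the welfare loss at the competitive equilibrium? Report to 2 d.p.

Market equilibrium (private): 28.03 + 0.62q = 129.19 - 3.63q → q_m = 23.8024.
Social marginal benefit = demand + MEB = 152.11 - 3.63q.
Set SMB = MC: 152.11 - 3.63q = 28.03 + 0.62q → q* = 29.1953.
The welfare-loss triangle has base |q_m − q*| and height MEB(q_m) (the vertical gap between SMB and MC is zero at q* and MEB at q_m).
DWL = ½ × 5.3929 × 22.9200 = 61.8026.

DWL = $61.80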